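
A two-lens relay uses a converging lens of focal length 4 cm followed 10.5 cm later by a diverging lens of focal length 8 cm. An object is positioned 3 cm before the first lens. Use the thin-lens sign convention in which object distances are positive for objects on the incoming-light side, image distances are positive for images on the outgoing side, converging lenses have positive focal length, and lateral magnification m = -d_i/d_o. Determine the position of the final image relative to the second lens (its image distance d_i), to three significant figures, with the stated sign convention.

-5.90 cm

Applying the thin-lens equation to the first lens, 1/4 = 1/3 + 1/d_i1, which gives d_i1 = -12.000 cm.
The intermediate image is virtual, 12.000 cm to the left of lens 1, so d_o2 = L - d_i1 = 10.5 - (-12.000) = 22.500 cm.
Applying the thin-lens equation again with f_2 = -8 cm and d_o2 = 22.500 cm gives d_i2 = -5.902 cm.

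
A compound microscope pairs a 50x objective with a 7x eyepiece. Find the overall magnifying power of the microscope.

350

The overall magnification of a compound microscope is the product of the objective and eyepiece magnifications:
M = M_obj x M_eye = 50 x 7 = 350.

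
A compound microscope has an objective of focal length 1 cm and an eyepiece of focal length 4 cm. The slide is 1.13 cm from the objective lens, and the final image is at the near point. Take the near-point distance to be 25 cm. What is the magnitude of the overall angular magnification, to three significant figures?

Objective: 1/d_i = 1/f_obj - 1/d_o = 1/1 - 1/1.13 = 0.11504 cm^-1, so d_i = 8.692 cm.
m_obj = -d_i/d_o = -8.692/1.13 = -7.692.
Eyepiece angular magnification (image at near point): M_eye = 1 + D/f_e = 1 + 25/4 = 7.250.
Overall M = m_obj x M_eye = (-7.692)(7.250) = -55.77.
|M| = 55.77.

55.8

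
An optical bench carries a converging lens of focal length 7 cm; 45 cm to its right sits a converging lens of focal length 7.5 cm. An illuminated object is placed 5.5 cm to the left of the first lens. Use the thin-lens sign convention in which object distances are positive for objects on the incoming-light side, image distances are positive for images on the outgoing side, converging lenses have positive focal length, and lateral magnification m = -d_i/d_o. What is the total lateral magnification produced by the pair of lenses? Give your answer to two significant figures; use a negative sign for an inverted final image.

Lens 1: 1/d_i1 = 1/f_1 - 1/d_o1 = 1/7 - 1/5.5 = -0.03896 cm^-1, so d_i1 = -25.667 cm.
m_1 = -(-25.667)/5.5 = 4.6667.
With d_i1 < 0 the first image is virtual and lies on the object side; the object distance for lens 2 is d_o2 = 45 - (-25.667) = 70.667 cm.
Lens 2: 1/d_i2 = 1/f_2 - 1/d_o2 = 1/7.5 - 1/(70.667) = 0.11918 cm^-1, so d_i2 = 8.391 cm.
m_2 = -(8.391)/(70.667) = -0.1187.
The system's lateral magnification is m_1 m_2 = (4.6667)(-0.1187) = -0.5541.

-0.55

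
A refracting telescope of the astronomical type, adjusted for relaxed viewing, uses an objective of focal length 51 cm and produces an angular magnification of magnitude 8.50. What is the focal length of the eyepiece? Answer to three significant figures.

6.00 cm

|M| = f_obj/f_eye, so f_eye = f_obj/|M| = 51/8.5 = 6.000 cm.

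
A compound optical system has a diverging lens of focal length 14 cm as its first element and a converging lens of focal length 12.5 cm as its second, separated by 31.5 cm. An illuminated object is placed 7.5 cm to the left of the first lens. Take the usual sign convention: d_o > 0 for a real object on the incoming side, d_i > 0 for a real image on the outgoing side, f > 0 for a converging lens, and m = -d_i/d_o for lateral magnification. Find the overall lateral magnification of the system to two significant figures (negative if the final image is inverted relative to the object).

-0.34

First lens: d_i1 = 1/(1/(-14) - 1/7.5) = -4.884 cm.
m_1 = -(-4.884)/7.5 = 0.6512.
With d_i1 < 0 the first image is virtual and lies on the object side; the object distance for lens 2 is d_o2 = 31.5 - (-4.884) = 36.384 cm.
Second lens: d_i2 = 1/(1/12.5 - 1/(36.384)) = 19.042 cm.
m_2 = -(19.042)/(36.384) = -0.5234.
Overall magnification: m = m_1 m_2 = -0.3408.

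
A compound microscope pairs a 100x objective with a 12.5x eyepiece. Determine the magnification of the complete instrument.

1250

The overall magnification of a compound microscope is the product of the objective and eyepiece magnifications:
M = M_obj x M_eye = 100 x 12.5 = 1250.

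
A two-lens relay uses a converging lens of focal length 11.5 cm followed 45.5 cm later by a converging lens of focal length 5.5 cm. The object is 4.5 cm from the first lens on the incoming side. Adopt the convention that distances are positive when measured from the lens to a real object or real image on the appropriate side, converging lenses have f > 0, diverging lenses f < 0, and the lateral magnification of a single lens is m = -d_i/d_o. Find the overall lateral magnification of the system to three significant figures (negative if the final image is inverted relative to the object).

-0.191

Lens 1: 1/d_i1 = 1/f_1 - 1/d_o1 = 1/11.5 - 1/4.5 = -0.13527 cm^-1, so d_i1 = -7.393 cm.
m_1 = -(-7.393)/4.5 = 1.6429.
With d_i1 < 0 the first image is virtual and lies on the object side; the object distance for lens 2 is d_o2 = 45.5 - (-7.393) = 52.893 cm.
Lens 2: 1/d_i2 = 1/f_2 - 1/d_o2 = 1/5.5 - 1/(52.893) = 0.16291 cm^-1, so d_i2 = 6.138 cm.
m_2 = -(6.138)/(52.893) = -0.1161.
The system's lateral magnification is m_1 m_2 = (1.6429)(-0.1161) = -0.1907.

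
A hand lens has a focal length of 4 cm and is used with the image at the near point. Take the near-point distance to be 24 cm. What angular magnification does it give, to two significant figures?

7.0

M = 1 + D/f = 1 + 24/4 = 7.000.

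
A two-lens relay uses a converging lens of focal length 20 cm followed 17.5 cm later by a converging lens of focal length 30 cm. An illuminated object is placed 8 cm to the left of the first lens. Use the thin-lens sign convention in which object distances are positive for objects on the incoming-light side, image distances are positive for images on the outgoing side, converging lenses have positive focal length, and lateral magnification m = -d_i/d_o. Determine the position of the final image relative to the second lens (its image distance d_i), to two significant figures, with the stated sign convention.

1100 cm

Applying the thin-lens equation to the first lens, 1/20 = 1/8 + 1/d_i1, which gives d_i1 = -13.333 cm.
With d_i1 < 0 the first image is virtual and lies on the object side; the object distance for lens 2 is d_o2 = 17.5 - (-13.333) = 30.833 cm.
Applying the thin-lens equation again with f_2 = 30 cm and d_o2 = 30.833 cm gives d_i2 = 1110.000 cm.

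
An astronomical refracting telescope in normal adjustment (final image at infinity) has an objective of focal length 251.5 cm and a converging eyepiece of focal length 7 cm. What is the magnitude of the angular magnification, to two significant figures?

36

|M| = f_obj/|f_eye| = 251.5/7 = 35.929.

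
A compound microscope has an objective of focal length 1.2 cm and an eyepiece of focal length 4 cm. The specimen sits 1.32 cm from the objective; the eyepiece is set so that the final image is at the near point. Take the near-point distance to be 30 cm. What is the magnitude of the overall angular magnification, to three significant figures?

Objective: 1/d_i = 1/f_obj - 1/d_o = 1/1.2 - 1/1.32 = 0.07576 cm^-1, so d_i = 13.200 cm.
m_obj = -d_i/d_o = -13.200/1.32 = -10.000.
Eyepiece angular magnification (image at near point): M_eye = 1 + D/f_e = 1 + 30/4 = 8.500.
Overall M = m_obj x M_eye = (-10.000)(8.500) = -85.00.
|M| = 85.00.

85.0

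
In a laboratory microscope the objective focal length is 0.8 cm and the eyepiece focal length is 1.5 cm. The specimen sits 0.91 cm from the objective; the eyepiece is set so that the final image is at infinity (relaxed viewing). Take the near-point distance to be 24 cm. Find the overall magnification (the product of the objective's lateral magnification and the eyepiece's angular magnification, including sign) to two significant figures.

Objective: 1/d_i = 1/f_obj - 1/d_o = 1/0.8 - 1/0.91 = 0.15110 cm^-1, so d_i = 6.618 cm.
m_obj = -d_i/d_o = -6.618/0.91 = -7.273.
Eyepiece angular magnification (image at infinity): M_eye = D/f_e = 24/1.5 = 16.000.
Overall M = m_obj x M_eye = (-7.273)(16.000) = -116.36.

-120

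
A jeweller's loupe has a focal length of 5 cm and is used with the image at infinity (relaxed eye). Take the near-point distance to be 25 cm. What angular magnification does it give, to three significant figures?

M = D/f = 25/5 = 5.000.

5.00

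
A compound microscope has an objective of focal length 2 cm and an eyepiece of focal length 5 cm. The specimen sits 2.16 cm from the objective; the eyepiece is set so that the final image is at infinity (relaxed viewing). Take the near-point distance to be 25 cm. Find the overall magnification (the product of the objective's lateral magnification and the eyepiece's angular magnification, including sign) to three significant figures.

-62.5

Objective: 1/d_i = 1/f_obj - 1/d_o = 1/2 - 1/2.16 = 0.03704 cm^-1, so d_i = 27.000 cm.
m_obj = -d_i/d_o = -27.000/2.16 = -12.500.
Eyepiece angular magnification (image at infinity): M_eye = D/f_e = 25/5 = 5.000.
Overall M = m_obj x M_eye = (-12.500)(5.000) = -62.50.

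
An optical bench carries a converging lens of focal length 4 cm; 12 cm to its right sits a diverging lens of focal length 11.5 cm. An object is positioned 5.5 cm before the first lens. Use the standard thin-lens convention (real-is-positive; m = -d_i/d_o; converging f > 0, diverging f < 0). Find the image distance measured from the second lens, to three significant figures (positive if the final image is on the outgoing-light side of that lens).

Lens 1: 1/d_i1 = 1/f_1 - 1/d_o1 = 1/4 - 1/5.5 = 0.06818 cm^-1, so d_i1 = 14.667 cm.
Since 14.667 cm > 12 cm, the first image lies past the second lens and serves as a virtual object: d_o2 = L - d_i1 = -2.667 cm.
Lens 2: 1/d_i2 = 1/f_2 - 1/d_o2 = 1/(-11.5) - 1/(-2.667) = 0.28804 cm^-1, so d_i2 = 3.472 cm.

3.47 cm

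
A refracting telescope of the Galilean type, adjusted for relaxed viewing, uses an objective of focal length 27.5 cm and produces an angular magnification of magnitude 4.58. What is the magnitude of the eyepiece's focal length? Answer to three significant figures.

6.00 cm

|M| = f_obj/|f_eye|, so |f_eye| = f_obj/|M| = 27.5/4.58 = 6.004 cm.
(The eyepiece is diverging, so its signed focal length is -6.004 cm.)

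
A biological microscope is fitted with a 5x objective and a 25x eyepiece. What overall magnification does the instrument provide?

125

The overall magnification of a compound microscope is the product of the objective and eyepiece magnifications:
M = M_obj x M_eye = 5 x 25 = 125.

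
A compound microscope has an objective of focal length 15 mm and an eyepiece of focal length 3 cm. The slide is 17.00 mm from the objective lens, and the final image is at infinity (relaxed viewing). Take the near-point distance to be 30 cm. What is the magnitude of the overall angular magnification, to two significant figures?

Convert to cm: f_obj = 15 mm = 1.5 cm; d_o = 17.00 mm = 1.70 cm.
Objective: 1/d_i = 1/f_obj - 1/d_o = 1/1.5 - 1/1.70 = 0.07843 cm^-1, so d_i = 12.750 cm.
m_obj = -d_i/d_o = -12.750/1.70 = -7.500.
Eyepiece angular magnification (image at infinity): M_eye = D/f_e = 30/3 = 10.000.
Overall M = m_obj x M_eye = (-7.500)(10.000) = -75.00.
|M| = 75.00.

75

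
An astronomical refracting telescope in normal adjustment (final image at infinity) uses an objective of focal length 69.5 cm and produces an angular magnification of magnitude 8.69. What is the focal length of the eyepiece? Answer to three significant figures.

8.00 cm

|M| = f_obj/f_eye, so f_eye = f_obj/|M| = 69.5/8.69 = 7.998 cm.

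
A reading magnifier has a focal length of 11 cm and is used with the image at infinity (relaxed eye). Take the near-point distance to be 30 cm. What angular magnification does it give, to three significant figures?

M = D/f = 30/11 = 2.727.

2.73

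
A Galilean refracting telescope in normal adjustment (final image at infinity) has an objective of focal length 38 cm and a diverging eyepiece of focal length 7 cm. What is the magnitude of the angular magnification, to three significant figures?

|M| = f_obj/|f_eye| = 38/7 = 5.429.

5.43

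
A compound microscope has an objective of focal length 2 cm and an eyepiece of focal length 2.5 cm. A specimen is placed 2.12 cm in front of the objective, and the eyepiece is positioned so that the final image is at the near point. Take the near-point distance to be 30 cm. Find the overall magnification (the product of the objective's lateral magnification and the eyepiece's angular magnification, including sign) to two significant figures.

Objective: 1/d_i = 1/f_obj - 1/d_o = 1/2 - 1/2.12 = 0.02830 cm^-1, so d_i = 35.333 cm.
m_obj = -d_i/d_o = -35.333/2.12 = -16.667.
Eyepiece angular magnification (image at near point): M_eye = 1 + D/f_e = 1 + 30/2.5 = 13.000.
Overall M = m_obj x M_eye = (-16.667)(13.000) = -216.67.

-220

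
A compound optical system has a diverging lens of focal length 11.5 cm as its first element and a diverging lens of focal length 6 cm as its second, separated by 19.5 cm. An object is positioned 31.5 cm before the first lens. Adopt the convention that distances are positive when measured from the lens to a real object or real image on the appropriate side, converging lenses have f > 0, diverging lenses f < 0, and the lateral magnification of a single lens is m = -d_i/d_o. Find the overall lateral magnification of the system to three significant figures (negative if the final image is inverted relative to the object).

Applying the thin-lens equation to the first lens, 1/(-11.5) = 1/31.5 + 1/d_i1, which gives d_i1 = -8.424 cm.
Its lateral magnification is m_1 = -d_i1/d_o1 = -(-8.424)/31.5 = 0.2674.
The intermediate image is virtual, 8.424 cm to the left of lens 1, so d_o2 = L - d_i1 = 19.5 - (-8.424) = 27.924 cm.
Applying the thin-lens equation again with f_2 = -6 cm and d_o2 = 27.924 cm gives d_i2 = -4.939 cm.
m_2 = -(-4.939)/(27.924) = 0.1769.
Total m = m_1 x m_2 = (0.2674)(0.1769) = 0.0473.

0.0473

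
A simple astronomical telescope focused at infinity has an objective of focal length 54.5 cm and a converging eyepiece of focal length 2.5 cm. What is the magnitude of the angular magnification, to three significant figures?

|M| = f_obj/|f_eye| = 54.5/2.5 = 21.800.

21.8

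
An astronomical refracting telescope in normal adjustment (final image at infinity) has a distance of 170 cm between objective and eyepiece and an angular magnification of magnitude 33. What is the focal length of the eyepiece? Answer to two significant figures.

In normal adjustment the tube length equals f_obj + f_eye and |M| = f_obj/f_eye.
So f_obj = 33 f_eye and 33 f_eye + f_eye = 170 cm, giving f_eye = 170/34 = 5.000 cm and f_obj = 165.000 cm.

5.0 cm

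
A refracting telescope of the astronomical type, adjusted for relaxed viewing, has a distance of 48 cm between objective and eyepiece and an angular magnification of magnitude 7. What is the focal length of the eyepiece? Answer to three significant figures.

6.00 cm

In normal adjustment the tube length equals f_obj + f_eye and |M| = f_obj/f_eye.
So f_obj = 7 f_eye and 7 f_eye + f_eye = 48 cm, giving f_eye = 48/8 = 6.000 cm and f_obj = 42.000 cm.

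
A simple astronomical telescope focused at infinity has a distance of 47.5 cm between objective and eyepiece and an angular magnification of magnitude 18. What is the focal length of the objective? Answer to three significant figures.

45.0 cm

In normal adjustment the tube length equals f_obj + f_eye and |M| = f_obj/f_eye.
So f_obj = 18 f_eye and 18 f_eye + f_eye = 47.5 cm, giving f_eye = 47.5/19 = 2.500 cm and f_obj = 45.000 cm.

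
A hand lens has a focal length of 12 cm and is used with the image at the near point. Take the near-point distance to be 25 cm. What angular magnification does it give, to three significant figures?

3.08

M = 1 + D/f = 1 + 25/12 = 3.083.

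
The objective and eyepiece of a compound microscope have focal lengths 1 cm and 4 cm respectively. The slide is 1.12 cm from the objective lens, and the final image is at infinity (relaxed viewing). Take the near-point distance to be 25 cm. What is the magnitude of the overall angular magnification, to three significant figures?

52.1

Objective: 1/d_i = 1/f_obj - 1/d_o = 1/1 - 1/1.12 = 0.10714 cm^-1, so d_i = 9.333 cm.
m_obj = -d_i/d_o = -9.333/1.12 = -8.333.
Eyepiece angular magnification (image at infinity): M_eye = D/f_e = 25/4 = 6.250.
Overall M = m_obj x M_eye = (-8.333)(6.250) = -52.08.
|M| = 52.08.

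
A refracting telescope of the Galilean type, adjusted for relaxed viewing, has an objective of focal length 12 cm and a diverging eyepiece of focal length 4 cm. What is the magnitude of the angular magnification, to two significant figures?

|M| = f_obj/|f_eye| = 12/4 = 3.000.

3.0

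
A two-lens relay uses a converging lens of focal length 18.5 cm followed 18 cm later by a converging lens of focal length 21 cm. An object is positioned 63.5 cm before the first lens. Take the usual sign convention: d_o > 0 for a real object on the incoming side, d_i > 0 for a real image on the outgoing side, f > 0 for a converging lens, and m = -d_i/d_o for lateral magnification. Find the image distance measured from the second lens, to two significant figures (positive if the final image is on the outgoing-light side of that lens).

Lens 1: 1/d_i1 = 1/f_1 - 1/d_o1 = 1/18.5 - 1/63.5 = 0.03831 cm^-1, so d_i1 = 26.106 cm.
This image would form 26.106 cm past lens 1, i.e. 8.106 cm beyond lens 2, so it is a virtual object for lens 2: d_o2 = 18 - 26.106 = -8.106 cm.
Lens 2: 1/d_i2 = 1/f_2 - 1/d_o2 = 1/21 - 1/(-8.106) = 0.17099 cm^-1, so d_i2 = 5.848 cm.

5.8 cm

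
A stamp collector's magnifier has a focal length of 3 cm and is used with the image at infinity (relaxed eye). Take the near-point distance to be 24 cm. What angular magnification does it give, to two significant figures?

M = D/f = 24/3 = 8.000.

8.0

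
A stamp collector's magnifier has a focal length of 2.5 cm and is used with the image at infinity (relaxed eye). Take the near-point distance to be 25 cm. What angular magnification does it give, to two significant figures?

10

M = D/f = 25/2.5 = 10.000.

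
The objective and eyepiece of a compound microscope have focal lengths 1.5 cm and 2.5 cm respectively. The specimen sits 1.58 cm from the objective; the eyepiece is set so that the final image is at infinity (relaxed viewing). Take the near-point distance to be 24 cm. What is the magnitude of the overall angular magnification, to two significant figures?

180

Objective: 1/d_i = 1/f_obj - 1/d_o = 1/1.5 - 1/1.58 = 0.03376 cm^-1, so d_i = 29.625 cm.
m_obj = -d_i/d_o = -29.625/1.58 = -18.750.
Eyepiece angular magnification (image at infinity): M_eye = D/f_e = 24/2.5 = 9.600.
Overall M = m_obj x M_eye = (-18.750)(9.600) = -180.00.
|M| = 180.00.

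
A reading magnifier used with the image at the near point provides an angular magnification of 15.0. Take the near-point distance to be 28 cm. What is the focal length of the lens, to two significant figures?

2.0 cm

For the image at the near point, M = 1 + D/f.
f = D/(M - 1) = 28/(15.0 - 1) = 2.000 cm.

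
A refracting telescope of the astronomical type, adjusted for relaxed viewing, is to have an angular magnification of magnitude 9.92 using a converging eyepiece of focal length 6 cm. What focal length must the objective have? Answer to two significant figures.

60 cm

|M| = f_obj/|f_eye|, so f_obj = |M| x |f_eye| = 9.92 x 6 = 59.520 cm.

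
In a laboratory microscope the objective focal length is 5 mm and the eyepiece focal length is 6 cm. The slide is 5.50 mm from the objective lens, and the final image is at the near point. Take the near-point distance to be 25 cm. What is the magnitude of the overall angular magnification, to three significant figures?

Convert to cm: f_obj = 5 mm = 0.5 cm; d_o = 5.50 mm = 0.55 cm.
Objective: 1/d_i = 1/f_obj - 1/d_o = 1/0.5 - 1/0.55 = 0.18182 cm^-1, so d_i = 5.500 cm.
m_obj = -d_i/d_o = -5.500/0.55 = -10.000.
Eyepiece angular magnification (image at near point): M_eye = 1 + D/f_e = 1 + 25/6 = 5.167.
Overall M = m_obj x M_eye = (-10.000)(5.167) = -51.67.
|M| = 51.67.

51.7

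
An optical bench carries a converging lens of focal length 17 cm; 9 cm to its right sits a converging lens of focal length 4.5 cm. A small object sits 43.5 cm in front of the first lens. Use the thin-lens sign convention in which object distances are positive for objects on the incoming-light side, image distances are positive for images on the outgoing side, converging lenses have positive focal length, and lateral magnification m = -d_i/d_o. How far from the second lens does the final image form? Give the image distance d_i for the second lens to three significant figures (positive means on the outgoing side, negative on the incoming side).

Applying the thin-lens equation to the first lens, 1/17 = 1/43.5 + 1/d_i1, which gives d_i1 = 27.906 cm.
This image would form 27.906 cm past lens 1, i.e. 18.906 cm beyond lens 2, so it is a virtual object for lens 2: d_o2 = 9 - 27.906 = -18.906 cm.
Applying the thin-lens equation again with f_2 = 4.5 cm and d_o2 = -18.906 cm gives d_i2 = 3.635 cm.

3.63 cm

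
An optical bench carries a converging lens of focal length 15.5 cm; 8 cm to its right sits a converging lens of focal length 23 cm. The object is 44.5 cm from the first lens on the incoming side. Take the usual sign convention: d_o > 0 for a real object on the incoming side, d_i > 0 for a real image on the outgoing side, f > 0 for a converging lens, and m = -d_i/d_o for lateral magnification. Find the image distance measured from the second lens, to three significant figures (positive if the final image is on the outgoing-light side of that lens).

9.36 cm

First lens: d_i1 = 1/(1/15.5 - 1/44.5) = 23.784 cm.
Since 23.784 cm > 8 cm, the first image lies past the second lens and serves as a virtual object: d_o2 = L - d_i1 = -15.784 cm.
Second lens: d_i2 = 1/(1/23 - 1/(-15.784)) = 9.361 cm.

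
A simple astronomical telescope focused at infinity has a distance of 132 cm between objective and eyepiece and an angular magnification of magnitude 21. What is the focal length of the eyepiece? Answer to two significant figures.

In normal adjustment the tube length equals f_obj + f_eye and |M| = f_obj/f_eye.
So f_obj = 21 f_eye and 21 f_eye + f_eye = 132 cm, giving f_eye = 132/22 = 6.000 cm and f_obj = 126.000 cm.

6.0 cm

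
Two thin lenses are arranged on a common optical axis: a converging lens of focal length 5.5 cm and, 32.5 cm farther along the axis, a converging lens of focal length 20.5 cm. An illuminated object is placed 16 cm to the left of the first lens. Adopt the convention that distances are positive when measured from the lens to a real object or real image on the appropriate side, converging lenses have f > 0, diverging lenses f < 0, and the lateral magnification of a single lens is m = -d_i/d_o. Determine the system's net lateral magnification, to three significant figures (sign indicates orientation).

2.97

Lens 1: 1/d_i1 = 1/f_1 - 1/d_o1 = 1/5.5 - 1/16 = 0.11932 cm^-1, so d_i1 = 8.381 cm.
m_1 = -(8.381)/16 = -0.5238.
Object distance for lens 2: d_o2 = 32.5 - 8.381 = 24.119 cm.
Lens 2: 1/d_i2 = 1/f_2 - 1/d_o2 = 1/20.5 - 1/(24.119) = 0.00732 cm^-1, so d_i2 = 136.622 cm.
m_2 = -(136.622)/(24.119) = -5.6645.
The system's lateral magnification is m_1 m_2 = (-0.5238)(-5.6645) = 2.9671.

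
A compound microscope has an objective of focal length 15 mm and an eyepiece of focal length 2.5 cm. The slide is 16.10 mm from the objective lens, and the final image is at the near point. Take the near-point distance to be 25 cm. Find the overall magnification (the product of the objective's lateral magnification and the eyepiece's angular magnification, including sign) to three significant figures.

-150

Convert to cm: f_obj = 15 mm = 1.5 cm; d_o = 16.10 mm = 1.61 cm.
Objective: 1/d_i = 1/f_obj - 1/d_o = 1/1.5 - 1/1.61 = 0.04555 cm^-1, so d_i = 21.955 cm.
m_obj = -d_i/d_o = -21.955/1.61 = -13.636.
Eyepiece angular magnification (image at near point): M_eye = 1 + D/f_e = 1 + 25/2.5 = 11.000.
Overall M = m_obj x M_eye = (-13.636)(11.000) = -150.00.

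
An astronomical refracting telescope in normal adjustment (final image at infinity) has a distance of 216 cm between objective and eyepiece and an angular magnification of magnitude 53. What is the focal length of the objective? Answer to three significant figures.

In normal adjustment the tube length equals f_obj + f_eye and |M| = f_obj/f_eye.
So f_obj = 53 f_eye and 53 f_eye + f_eye = 216 cm, giving f_eye = 216/54 = 4.000 cm and f_obj = 212.000 cm.

212 cm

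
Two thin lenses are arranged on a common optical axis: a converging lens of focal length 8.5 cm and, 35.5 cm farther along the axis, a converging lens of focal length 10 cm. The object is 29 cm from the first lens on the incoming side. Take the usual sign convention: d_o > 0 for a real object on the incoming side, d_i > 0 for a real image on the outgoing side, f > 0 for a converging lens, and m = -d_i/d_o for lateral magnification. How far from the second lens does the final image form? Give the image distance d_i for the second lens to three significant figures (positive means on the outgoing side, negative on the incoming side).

Applying the thin-lens equation to the first lens, 1/8.5 = 1/29 + 1/d_i1, which gives d_i1 = 12.024 cm.
The intermediate image is 12.024 cm to the right of lens 1, so d_o2 = L - d_i1 = 35.5 - 12.024 = 23.476 cm.
Applying the thin-lens equation again with f_2 = 10 cm and d_o2 = 23.476 cm gives d_i2 = 17.421 cm.

17.4 cm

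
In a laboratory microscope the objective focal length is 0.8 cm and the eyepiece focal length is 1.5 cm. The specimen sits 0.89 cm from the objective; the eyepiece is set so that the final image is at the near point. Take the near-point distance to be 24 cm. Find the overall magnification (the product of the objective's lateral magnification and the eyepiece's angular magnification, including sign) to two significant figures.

-150

Objective: 1/d_i = 1/f_obj - 1/d_o = 1/0.8 - 1/0.89 = 0.12640 cm^-1, so d_i = 7.911 cm.
m_obj = -d_i/d_o = -7.911/0.89 = -8.889.
Eyepiece angular magnification (image at near point): M_eye = 1 + D/f_e = 1 + 24/1.5 = 17.000.
Overall M = m_obj x M_eye = (-8.889)(17.000) = -151.11.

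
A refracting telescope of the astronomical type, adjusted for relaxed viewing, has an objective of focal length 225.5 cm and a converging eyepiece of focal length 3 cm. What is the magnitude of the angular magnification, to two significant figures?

|M| = f_obj/|f_eye| = 225.5/3 = 75.167.

75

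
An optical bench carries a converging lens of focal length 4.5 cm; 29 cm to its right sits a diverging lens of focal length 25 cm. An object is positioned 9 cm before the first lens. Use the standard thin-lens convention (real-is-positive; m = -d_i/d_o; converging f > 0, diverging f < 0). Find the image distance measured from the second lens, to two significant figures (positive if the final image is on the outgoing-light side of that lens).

-11 cm

Applying the thin-lens equation to the first lens, 1/4.5 = 1/9 + 1/d_i1, which gives d_i1 = 9.000 cm.
That image sits 20.000 cm in front of the second lens, so d_o2 = 20.000 cm.
Applying the thin-lens equation again with f_2 = -25 cm and d_o2 = 20.000 cm gives d_i2 = -11.111 cm.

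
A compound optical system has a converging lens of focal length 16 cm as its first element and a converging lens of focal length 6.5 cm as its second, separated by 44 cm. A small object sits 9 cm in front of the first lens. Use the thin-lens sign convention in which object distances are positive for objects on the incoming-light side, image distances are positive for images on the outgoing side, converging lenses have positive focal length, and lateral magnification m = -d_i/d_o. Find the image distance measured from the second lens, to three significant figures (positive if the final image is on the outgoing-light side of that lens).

7.23 cm

First lens: d_i1 = 1/(1/16 - 1/9) = -20.571 cm.
The intermediate image is virtual, 20.571 cm to the left of lens 1, so d_o2 = L - d_i1 = 44 - (-20.571) = 64.571 cm.
Second lens: d_i2 = 1/(1/6.5 - 1/(64.571)) = 7.228 cm.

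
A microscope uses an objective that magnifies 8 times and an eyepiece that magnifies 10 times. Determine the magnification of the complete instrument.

80

The overall magnification of a compound microscope is the product of the objective and eyepiece magnifications:
M = M_obj x M_eye = 8 x 10 = 80.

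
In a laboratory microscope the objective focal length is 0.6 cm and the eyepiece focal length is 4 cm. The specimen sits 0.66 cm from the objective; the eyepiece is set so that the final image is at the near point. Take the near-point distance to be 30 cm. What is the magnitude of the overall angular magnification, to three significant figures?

85.0

Objective: 1/d_i = 1/f_obj - 1/d_o = 1/0.6 - 1/0.66 = 0.15152 cm^-1, so d_i = 6.600 cm.
m_obj = -d_i/d_o = -6.600/0.66 = -10.000.
Eyepiece angular magnification (image at near point): M_eye = 1 + D/f_e = 1 + 30/4 = 8.500.
Overall M = m_obj x M_eye = (-10.000)(8.500) = -85.00.
|M| = 85.00.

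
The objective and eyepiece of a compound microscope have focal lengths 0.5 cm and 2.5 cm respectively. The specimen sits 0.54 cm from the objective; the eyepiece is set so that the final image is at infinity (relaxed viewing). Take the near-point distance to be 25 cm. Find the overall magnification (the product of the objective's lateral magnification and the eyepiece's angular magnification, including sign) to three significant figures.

-125

Objective: 1/d_i = 1/f_obj - 1/d_o = 1/0.5 - 1/0.54 = 0.14815 cm^-1, so d_i = 6.750 cm.
m_obj = -d_i/d_o = -6.750/0.54 = -12.500.
Eyepiece angular magnification (image at infinity): M_eye = D/f_e = 25/2.5 = 10.000.
Overall M = m_obj x M_eye = (-12.500)(10.000) = -125.00.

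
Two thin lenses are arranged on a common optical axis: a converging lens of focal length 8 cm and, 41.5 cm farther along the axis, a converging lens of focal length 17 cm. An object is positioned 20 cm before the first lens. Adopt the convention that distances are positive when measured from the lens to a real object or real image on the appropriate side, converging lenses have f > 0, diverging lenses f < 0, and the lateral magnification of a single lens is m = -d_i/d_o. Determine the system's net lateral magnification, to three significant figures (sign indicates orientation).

First lens: d_i1 = 1/(1/8 - 1/20) = 13.333 cm.
m_1 = -(13.333)/20 = -0.6667.
That image sits 28.167 cm in front of the second lens, so d_o2 = 28.167 cm.
Second lens: d_i2 = 1/(1/17 - 1/(28.167)) = 42.881 cm.
m_2 = -(42.881)/(28.167) = -1.5224.
The system's lateral magnification is m_1 m_2 = (-0.6667)(-1.5224) = 1.0149.

1.01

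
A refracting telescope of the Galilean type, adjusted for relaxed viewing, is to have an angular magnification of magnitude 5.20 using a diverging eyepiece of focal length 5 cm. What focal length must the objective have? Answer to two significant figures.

|M| = f_obj/|f_eye|, so f_obj = |M| x |f_eye| = 5.2 x 5 = 26.000 cm.

26 cm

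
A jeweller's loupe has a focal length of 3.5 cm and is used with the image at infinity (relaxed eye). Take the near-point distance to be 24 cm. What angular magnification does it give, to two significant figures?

M = D/f = 24/3.5 = 6.857.

6.9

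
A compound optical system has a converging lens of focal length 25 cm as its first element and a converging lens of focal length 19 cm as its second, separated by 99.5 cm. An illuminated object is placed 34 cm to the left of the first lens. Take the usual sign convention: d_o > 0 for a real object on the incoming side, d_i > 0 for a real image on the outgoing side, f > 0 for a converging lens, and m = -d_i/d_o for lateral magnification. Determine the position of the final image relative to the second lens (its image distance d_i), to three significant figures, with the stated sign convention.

-6.89 cm

Applying the thin-lens equation to the first lens, 1/25 = 1/34 + 1/d_i1, which gives d_i1 = 94.444 cm.
That image sits 5.056 cm in front of the second lens, so d_o2 = 5.056 cm.
Applying the thin-lens equation again with f_2 = 19 cm and d_o2 = 5.056 cm gives d_i2 = -6.888 cm.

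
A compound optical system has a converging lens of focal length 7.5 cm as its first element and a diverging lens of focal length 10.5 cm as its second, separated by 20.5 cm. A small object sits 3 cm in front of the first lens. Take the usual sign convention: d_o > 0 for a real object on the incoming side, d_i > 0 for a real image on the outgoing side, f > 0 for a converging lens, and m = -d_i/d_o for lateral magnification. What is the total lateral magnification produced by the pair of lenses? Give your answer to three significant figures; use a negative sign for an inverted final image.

0.486

First lens: d_i1 = 1/(1/7.5 - 1/3) = -5.000 cm.
m_1 = -(-5.000)/3 = 1.6667.
The intermediate image is virtual, 5.000 cm to the left of lens 1, so d_o2 = L - d_i1 = 20.5 - (-5.000) = 25.500 cm.
Second lens: d_i2 = 1/(1/(-10.5) - 1/(25.500)) = -7.438 cm.
m_2 = -(-7.438)/(25.500) = 0.2917.
The system's lateral magnification is m_1 m_2 = (1.6667)(0.2917) = 0.4861.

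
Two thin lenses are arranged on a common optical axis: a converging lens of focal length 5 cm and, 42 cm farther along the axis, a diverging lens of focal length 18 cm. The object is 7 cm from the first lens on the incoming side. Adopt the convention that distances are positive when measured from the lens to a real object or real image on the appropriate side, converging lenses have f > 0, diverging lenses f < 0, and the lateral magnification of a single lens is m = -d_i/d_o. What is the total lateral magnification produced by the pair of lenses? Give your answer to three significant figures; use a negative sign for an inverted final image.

Applying the thin-lens equation to the first lens, 1/5 = 1/7 + 1/d_i1, which gives d_i1 = 17.500 cm.
Its lateral magnification is m_1 = -d_i1/d_o1 = -(17.500)/7 = -2.5000.
That image sits 24.500 cm in front of the second lens, so d_o2 = 24.500 cm.
Applying the thin-lens equation again with f_2 = -18 cm and d_o2 = 24.500 cm gives d_i2 = -10.376 cm.
m_2 = -(-10.376)/(24.500) = 0.4235.
The system's lateral magnification is m_1 m_2 = (-2.5000)(0.4235) = -1.0588.

-1.06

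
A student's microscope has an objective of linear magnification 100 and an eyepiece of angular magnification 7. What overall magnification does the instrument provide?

The overall magnification of a compound microscope is the product of the objective and eyepiece magnifications:
M = M_obj x M_eye = 100 x 7 = 700.

700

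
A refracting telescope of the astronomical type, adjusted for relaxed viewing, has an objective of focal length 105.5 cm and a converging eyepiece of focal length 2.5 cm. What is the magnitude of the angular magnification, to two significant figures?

|M| = f_obj/|f_eye| = 105.5/2.5 = 42.200.

42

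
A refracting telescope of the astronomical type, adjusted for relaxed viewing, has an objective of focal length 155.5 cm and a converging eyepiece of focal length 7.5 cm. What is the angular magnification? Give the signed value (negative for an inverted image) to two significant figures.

-21

M = -f_obj/f_eye = -155.5/(7.5) = -20.733.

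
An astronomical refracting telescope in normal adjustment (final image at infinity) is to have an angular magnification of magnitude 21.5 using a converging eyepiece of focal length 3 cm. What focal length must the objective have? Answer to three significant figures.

64.5 cm

|M| = f_obj/|f_eye|, so f_obj = |M| x |f_eye| = 21.5 x 3 = 64.500 cm.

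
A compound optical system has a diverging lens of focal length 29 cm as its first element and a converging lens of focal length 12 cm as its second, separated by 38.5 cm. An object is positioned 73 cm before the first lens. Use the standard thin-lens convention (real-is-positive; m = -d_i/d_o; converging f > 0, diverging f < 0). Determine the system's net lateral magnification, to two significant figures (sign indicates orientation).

Lens 1: 1/d_i1 = 1/f_1 - 1/d_o1 = 1/(-29) - 1/73 = -0.04818 cm^-1, so d_i1 = -20.755 cm.
m_1 = -(-20.755)/73 = 0.2843.
The intermediate image is virtual, 20.755 cm to the left of lens 1, so d_o2 = L - d_i1 = 38.5 - (-20.755) = 59.255 cm.
Lens 2: 1/d_i2 = 1/f_2 - 1/d_o2 = 1/12 - 1/(59.255) = 0.06646 cm^-1, so d_i2 = 15.047 cm.
m_2 = -(15.047)/(59.255) = -0.2539.
The system's lateral magnification is m_1 m_2 = (0.2843)(-0.2539) = -0.0722.

-0.072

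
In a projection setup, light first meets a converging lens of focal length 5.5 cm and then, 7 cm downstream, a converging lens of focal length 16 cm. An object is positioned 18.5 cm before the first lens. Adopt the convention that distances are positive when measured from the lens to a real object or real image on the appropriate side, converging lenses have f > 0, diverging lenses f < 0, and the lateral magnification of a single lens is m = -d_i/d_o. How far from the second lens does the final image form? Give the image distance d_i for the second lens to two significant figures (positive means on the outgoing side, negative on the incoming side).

First lens: d_i1 = 1/(1/5.5 - 1/18.5) = 7.827 cm.
This image would form 7.827 cm past lens 1, i.e. 0.827 cm beyond lens 2, so it is a virtual object for lens 2: d_o2 = 7 - 7.827 = -0.827 cm.
Second lens: d_i2 = 1/(1/16 - 1/(-0.827)) = 0.786 cm.

0.79 cm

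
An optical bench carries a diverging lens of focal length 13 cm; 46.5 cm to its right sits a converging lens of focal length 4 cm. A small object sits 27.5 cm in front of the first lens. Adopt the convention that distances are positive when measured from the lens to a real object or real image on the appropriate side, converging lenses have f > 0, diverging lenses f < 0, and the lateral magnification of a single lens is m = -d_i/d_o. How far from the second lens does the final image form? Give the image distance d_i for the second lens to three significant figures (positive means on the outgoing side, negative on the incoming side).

Applying the thin-lens equation to the first lens, 1/(-13) = 1/27.5 + 1/d_i1, which gives d_i1 = -8.827 cm.
With d_i1 < 0 the first image is virtual and lies on the object side; the object distance for lens 2 is d_o2 = 46.5 - (-8.827) = 55.327 cm.
Applying the thin-lens equation again with f_2 = 4 cm and d_o2 = 55.327 cm gives d_i2 = 4.312 cm.

4.31 cm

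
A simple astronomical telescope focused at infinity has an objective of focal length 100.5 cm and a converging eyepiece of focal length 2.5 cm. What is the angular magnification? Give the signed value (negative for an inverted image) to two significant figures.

M = -f_obj/f_eye = -100.5/(2.5) = -40.200.

-40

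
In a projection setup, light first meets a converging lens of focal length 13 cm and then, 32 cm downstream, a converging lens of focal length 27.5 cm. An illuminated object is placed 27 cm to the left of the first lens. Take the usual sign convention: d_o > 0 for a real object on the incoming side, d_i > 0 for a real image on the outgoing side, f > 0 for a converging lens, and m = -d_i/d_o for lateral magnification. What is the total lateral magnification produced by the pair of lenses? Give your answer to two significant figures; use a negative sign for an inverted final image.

Lens 1: 1/d_i1 = 1/f_1 - 1/d_o1 = 1/13 - 1/27 = 0.03989 cm^-1, so d_i1 = 25.071 cm.
m_1 = -(25.071)/27 = -0.9286.
The intermediate image is 25.071 cm to the right of lens 1, so d_o2 = L - d_i1 = 32 - 25.071 = 6.929 cm.
Lens 2: 1/d_i2 = 1/f_2 - 1/d_o2 = 1/27.5 - 1/(6.929) = -0.10797 cm^-1, so d_i2 = -9.262 cm.
m_2 = -(-9.262)/(6.929) = 1.3368.
Overall magnification: m = m_1 m_2 = -1.2413.

-1.2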